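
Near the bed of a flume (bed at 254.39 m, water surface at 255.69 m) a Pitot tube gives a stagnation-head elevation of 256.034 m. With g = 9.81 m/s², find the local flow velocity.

Near the bed, under hydrostatic conditions, the piezometric head (z + ψ) equals the free-surface elevation, 255.69 m.
Velocity head = total − piezometric = 256.034 − 255.69 = 0.344 m.
v = √(2g·h_v) = √(2 × 9.81 × 0.344) = 2.60 m/s.

v ≈ 2.60 m/s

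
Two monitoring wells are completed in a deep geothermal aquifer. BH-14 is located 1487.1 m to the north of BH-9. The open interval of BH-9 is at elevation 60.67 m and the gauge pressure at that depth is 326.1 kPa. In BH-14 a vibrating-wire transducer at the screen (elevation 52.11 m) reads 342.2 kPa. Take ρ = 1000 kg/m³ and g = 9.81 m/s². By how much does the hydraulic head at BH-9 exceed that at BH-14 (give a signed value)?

Δh ≈ 6.92 m

Pressure head at BH-9: ψ = P/(ρg) = 326.1×1000 / (1000 × 9.81) = 33.24 m.
Total head at BH-9: h = z + ψ = 60.67 + 33.24 = 93.91 m.
Pressure head at BH-14: ψ = P/(ρg) = 342.2×1000 / (1000 × 9.81) = 34.88 m.
Total head at BH-14: h = z + ψ = 52.11 + 34.88 = 86.99 m.
Head difference: h(BH-9) − h(BH-14) = 93.91 − 86.99 = 6.92 m.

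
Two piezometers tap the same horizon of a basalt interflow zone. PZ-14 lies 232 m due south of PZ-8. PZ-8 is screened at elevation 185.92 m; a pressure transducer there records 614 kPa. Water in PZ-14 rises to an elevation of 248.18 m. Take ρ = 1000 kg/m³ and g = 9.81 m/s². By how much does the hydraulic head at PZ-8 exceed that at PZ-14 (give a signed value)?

Δh ≈ 0.33 m

Pressure head at PZ-8: ψ = P/(ρg) = 614×1000 / (1000 × 9.81) = 62.59 m.
Total head at PZ-8: h = z + ψ = 185.92 + 62.59 = 248.51 m.
Total head at PZ-14: h = 248.18 m (water level in the piezometer is the total head).
Head difference: h(PZ-8) − h(PZ-14) = 248.51 − 248.18 = 0.33 m.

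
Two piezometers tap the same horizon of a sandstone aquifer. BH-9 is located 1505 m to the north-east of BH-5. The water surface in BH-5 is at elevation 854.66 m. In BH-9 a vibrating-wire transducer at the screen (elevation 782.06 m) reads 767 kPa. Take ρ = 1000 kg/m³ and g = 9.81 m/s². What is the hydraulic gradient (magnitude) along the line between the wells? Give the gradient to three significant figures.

Total head at BH-5: h = 854.66 m (water level in the piezometer is the total head).
Pressure head at BH-9: ψ = P/(ρg) = 767×1000 / (1000 × 9.81) = 78.19 m.
Total head at BH-9: h = z + ψ = 782.06 + 78.19 = 860.25 m.
Head difference: h(BH-5) − h(BH-9) = 854.66 − 860.25 = -5.59 m.
Hydraulic gradient: i = |Δh| / L = 5.59 / 1505 = 0.00371.

i ≈ 0.00371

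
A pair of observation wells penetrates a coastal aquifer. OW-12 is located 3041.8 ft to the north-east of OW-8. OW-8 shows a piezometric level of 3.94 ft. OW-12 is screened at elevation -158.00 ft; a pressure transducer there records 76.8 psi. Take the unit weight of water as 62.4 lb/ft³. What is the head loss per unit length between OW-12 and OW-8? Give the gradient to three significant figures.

i ≈ 0.00503 ft/ft

Total head at OW-8: h = 3.94 ft (water level in the piezometer is the total head).
Pressure head at OW-12: ψ = 144·P/γ = 144 × 76.8 / 62.4 = 177.23 ft.
Total head at OW-12: h = z + ψ = -158.00 + 177.23 = 19.23 ft.
Head difference: h(OW-8) − h(OW-12) = 3.94 − 19.23 = -15.29 ft.
Hydraulic gradient: i = |Δh| / L = 15.29 / 3041.8 = 0.00503.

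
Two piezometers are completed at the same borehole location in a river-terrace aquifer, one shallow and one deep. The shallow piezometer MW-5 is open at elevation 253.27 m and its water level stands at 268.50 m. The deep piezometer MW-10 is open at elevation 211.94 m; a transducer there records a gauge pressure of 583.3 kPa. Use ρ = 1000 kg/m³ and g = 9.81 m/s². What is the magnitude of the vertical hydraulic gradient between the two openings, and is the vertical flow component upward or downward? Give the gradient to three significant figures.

Total head at MW-5: h = 268.50 m (water level in the standpipe).
Pressure head at MW-10: ψ = P/(ρg) = 583.3×1000 / (1000 × 9.81) = 59.46 m.
Total head at MW-10: h = z + ψ = 211.94 + 59.46 = 271.40 m.
Δh = h(MW-5) − h(MW-10) = 268.50 − 271.40 = -2.90 m.
Vertical separation Δz = 253.27 − 211.94 = 41.33 m.
|i_v| = |Δh| / Δz = 2.90 / 41.33 = 0.0702.
Head is higher in the deep piezometer, so vertical flow is upward (discharge condition).

|i_v| ≈ 0.0702; vertical flow is upward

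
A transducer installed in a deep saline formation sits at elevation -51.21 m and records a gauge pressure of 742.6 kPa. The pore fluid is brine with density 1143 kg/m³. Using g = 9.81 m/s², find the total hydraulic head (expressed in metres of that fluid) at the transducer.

ψ = P/(ρg) = 742.6×1000 / (1143 × 9.81) = 66.23 m.
h = z + ψ = -51.21 + 66.23 = 15.02 m.

h ≈ 15.02 m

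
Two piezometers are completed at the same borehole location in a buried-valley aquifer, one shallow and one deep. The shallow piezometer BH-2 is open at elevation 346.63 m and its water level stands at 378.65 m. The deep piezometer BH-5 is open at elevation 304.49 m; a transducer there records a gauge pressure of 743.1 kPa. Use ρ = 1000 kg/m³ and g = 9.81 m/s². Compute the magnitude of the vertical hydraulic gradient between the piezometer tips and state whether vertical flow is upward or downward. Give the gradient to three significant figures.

|i_v| ≈ 0.0377; vertical flow is upward

Total head at BH-2: h = 378.65 m (water level in the standpipe).
Pressure head at BH-5: ψ = P/(ρg) = 743.1×1000 / (1000 × 9.81) = 75.75 m.
Total head at BH-5: h = z + ψ = 304.49 + 75.75 = 380.24 m.
Δh = h(BH-2) − h(BH-5) = 378.65 − 380.24 = -1.59 m.
Vertical separation Δz = 346.63 − 304.49 = 42.14 m.
|i_v| = |Δh| / Δz = 1.59 / 42.14 = 0.0377.
Head is higher in the deep piezometer, so vertical flow is upward (discharge condition).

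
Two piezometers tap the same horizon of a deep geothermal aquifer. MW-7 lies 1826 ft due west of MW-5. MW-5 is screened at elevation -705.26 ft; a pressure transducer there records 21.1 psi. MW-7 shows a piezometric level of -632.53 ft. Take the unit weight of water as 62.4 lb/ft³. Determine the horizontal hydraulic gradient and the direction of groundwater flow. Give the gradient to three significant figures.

Pressure head at MW-5: ψ = 144·P/γ = 144 × 21.1 / 62.4 = 48.69 ft.
Total head at MW-5: h = z + ψ = -705.26 + 48.69 = -656.57 ft.
Total head at MW-7: h = -632.53 ft (water level in the piezometer is the total head).
Head difference: h(MW-5) − h(MW-7) = -656.57 − (-632.53) = -24.04 ft.
Hydraulic gradient: i = |Δh| / L = 24.04 / 1826 = 0.0132.
Flow is from higher to lower head: from MW-7 toward MW-5, i.e. toward the east.

i ≈ 0.0132; groundwater flows toward the east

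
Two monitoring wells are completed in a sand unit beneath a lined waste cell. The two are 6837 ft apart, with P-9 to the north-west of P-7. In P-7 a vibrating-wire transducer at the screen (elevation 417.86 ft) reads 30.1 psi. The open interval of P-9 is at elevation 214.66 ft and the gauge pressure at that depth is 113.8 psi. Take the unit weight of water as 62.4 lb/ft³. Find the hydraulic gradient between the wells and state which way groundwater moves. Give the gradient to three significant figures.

i ≈ 0.00147; groundwater flows toward the north-west

Pressure head at P-7: ψ = 144·P/γ = 144 × 30.1 / 62.4 = 69.46 ft.
Total head at P-7: h = z + ψ = 417.86 + 69.46 = 487.32 ft.
Pressure head at P-9: ψ = 144·P/γ = 144 × 113.8 / 62.4 = 262.62 ft.
Total head at P-9: h = z + ψ = 214.66 + 262.62 = 477.28 ft.
Head difference: h(P-7) − h(P-9) = 487.32 − 477.28 = 10.04 ft.
Hydraulic gradient: i = |Δh| / L = 10.04 / 6837 = 0.00147.
Flow is from higher to lower head: from P-7 toward P-9, i.e. toward the north-west.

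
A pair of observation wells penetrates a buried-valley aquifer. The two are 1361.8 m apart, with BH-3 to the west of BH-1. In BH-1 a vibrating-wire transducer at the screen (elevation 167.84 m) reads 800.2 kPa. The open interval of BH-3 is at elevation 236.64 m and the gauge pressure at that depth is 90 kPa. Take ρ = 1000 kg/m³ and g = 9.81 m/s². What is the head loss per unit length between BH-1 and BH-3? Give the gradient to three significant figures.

Pressure head at BH-1: ψ = P/(ρg) = 800.2×1000 / (1000 × 9.81) = 81.57 m.
Total head at BH-1: h = z + ψ = 167.84 + 81.57 = 249.41 m.
Pressure head at BH-3: ψ = P/(ρg) = 90×1000 / (1000 × 9.81) = 9.17 m.
Total head at BH-3: h = z + ψ = 236.64 + 9.17 = 245.81 m.
Head difference: h(BH-1) − h(BH-3) = 249.41 − 245.81 = 3.60 m.
Hydraulic gradient: i = |Δh| / L = 3.60 / 1361.8 = 0.00264.

i ≈ 0.00264 m/m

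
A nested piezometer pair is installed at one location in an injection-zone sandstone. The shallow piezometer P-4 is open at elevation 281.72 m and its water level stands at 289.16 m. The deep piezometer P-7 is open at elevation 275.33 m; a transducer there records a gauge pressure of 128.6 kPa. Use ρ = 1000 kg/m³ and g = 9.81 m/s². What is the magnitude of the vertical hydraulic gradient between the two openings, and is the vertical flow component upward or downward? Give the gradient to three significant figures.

Total head at P-4: h = 289.16 m (water level in the standpipe).
Pressure head at P-7: ψ = P/(ρg) = 128.6×1000 / (1000 × 9.81) = 13.11 m.
Total head at P-7: h = z + ψ = 275.33 + 13.11 = 288.44 m.
Δh = h(P-4) − h(P-7) = 289.16 − 288.44 = 0.72 m.
Vertical separation Δz = 281.72 − 275.33 = 6.39 m.
|i_v| = |Δh| / Δz = 0.72 / 6.39 = 0.113.
Head is higher in the shallow piezometer, so vertical flow is downward (recharge condition).

|i_v| ≈ 0.113; vertical flow is downward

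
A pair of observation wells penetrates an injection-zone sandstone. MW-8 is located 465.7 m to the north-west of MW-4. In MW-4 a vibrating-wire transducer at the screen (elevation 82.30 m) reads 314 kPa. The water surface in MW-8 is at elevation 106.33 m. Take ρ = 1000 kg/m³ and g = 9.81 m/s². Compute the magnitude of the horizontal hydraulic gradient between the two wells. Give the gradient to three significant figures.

Pressure head at MW-4: ψ = P/(ρg) = 314×1000 / (1000 × 9.81) = 32.01 m.
Total head at MW-4: h = z + ψ = 82.30 + 32.01 = 114.31 m.
Total head at MW-8: h = 106.33 m (water level in the piezometer is the total head).
Head difference: h(MW-4) − h(MW-8) = 114.31 − 106.33 = 7.98 m.
Hydraulic gradient: i = |Δh| / L = 7.98 / 465.7 = 0.0171.

i ≈ 0.0171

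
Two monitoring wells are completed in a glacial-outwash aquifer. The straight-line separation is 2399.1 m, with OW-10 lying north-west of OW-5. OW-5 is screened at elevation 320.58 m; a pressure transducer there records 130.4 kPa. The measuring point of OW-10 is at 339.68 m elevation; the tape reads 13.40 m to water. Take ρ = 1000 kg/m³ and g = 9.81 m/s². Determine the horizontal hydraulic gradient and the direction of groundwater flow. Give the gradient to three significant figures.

Pressure head at OW-5: ψ = P/(ρg) = 130.4×1000 / (1000 × 9.81) = 13.29 m.
Total head at OW-5: h = z + ψ = 320.58 + 13.29 = 333.87 m.
Total head at OW-10: h = 339.68 − 13.40 = 326.28 m.
Head difference: h(OW-5) − h(OW-10) = 333.87 − 326.28 = 7.59 m.
Hydraulic gradient: i = |Δh| / L = 7.59 / 2399.1 = 0.00316.
Flow is from higher to lower head: from OW-5 toward OW-10, i.e. toward the north-west.

i ≈ 0.00316; groundwater flows toward the north-west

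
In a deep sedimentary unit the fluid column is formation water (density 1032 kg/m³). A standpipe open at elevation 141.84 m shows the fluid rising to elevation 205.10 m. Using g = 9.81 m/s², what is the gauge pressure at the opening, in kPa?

P ≈ 640 kPa

Pressure head ψ = h − z = 205.10 − 141.84 = 63.26 m.
P = ρgψ = 1032 × 9.81 × 63.26 = 640439 Pa ≈ 640 kPa.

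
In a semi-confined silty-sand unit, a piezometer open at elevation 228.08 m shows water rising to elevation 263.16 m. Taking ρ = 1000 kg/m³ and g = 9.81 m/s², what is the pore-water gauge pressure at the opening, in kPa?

Pressure head ψ = h − z = 263.16 − 228.08 = 35.08 m.
P = ρgψ = 1000 × 9.81 × 35.08 = 344135 Pa ≈ 344 kPa.

P ≈ 344 kPa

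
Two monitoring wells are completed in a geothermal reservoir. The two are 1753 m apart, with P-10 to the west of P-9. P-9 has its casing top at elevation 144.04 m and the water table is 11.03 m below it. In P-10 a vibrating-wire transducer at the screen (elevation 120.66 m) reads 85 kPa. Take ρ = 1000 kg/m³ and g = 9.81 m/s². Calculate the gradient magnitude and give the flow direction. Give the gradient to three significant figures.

i ≈ 0.00210; groundwater flows toward the west

Total head at P-9: h = 144.04 − 11.03 = 133.01 m.
Pressure head at P-10: ψ = P/(ρg) = 85×1000 / (1000 × 9.81) = 8.66 m.
Total head at P-10: h = z + ψ = 120.66 + 8.66 = 129.32 m.
Head difference: h(P-9) − h(P-10) = 133.01 − 129.32 = 3.69 m.
Hydraulic gradient: i = |Δh| / L = 3.69 / 1753 = 0.00210.
Flow is from higher to lower head: from P-9 toward P-10, i.e. toward the west.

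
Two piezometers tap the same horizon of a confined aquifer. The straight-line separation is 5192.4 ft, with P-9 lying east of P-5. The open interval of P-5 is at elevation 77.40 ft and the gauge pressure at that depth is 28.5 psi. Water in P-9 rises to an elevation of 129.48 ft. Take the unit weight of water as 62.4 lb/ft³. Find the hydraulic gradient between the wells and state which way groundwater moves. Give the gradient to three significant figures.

i ≈ 0.00264; groundwater flows toward the east

Pressure head at P-5: ψ = 144·P/γ = 144 × 28.5 / 62.4 = 65.77 ft.
Total head at P-5: h = z + ψ = 77.40 + 65.77 = 143.17 ft.
Total head at P-9: h = 129.48 ft (water level in the piezometer is the total head).
Head difference: h(P-5) − h(P-9) = 143.17 − 129.48 = 13.69 ft.
Hydraulic gradient: i = |Δh| / L = 13.69 / 5192.4 = 0.00264.
Flow is from higher to lower head: from P-5 toward P-9, i.e. toward the east.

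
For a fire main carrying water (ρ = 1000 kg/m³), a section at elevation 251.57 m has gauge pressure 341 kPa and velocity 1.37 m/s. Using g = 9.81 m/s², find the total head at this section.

Pressure head ψ = P/(ρg) = 341×1000 / (1000 × 9.81) = 34.76 m.
Velocity head = v²/(2g) = 1.37² / (2 × 9.81) = 0.096 m.
h = z + ψ + v²/(2g) = 251.57 + 34.76 + 0.096 = 286.43 m.

h ≈ 286.43 m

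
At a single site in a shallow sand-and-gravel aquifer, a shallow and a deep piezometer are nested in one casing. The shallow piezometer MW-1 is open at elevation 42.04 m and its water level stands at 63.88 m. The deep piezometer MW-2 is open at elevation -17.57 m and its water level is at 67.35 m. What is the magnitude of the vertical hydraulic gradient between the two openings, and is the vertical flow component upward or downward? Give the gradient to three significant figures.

|i_v| ≈ 0.0582; vertical flow is upward

Total head at MW-1: h = 63.88 m (water level in the standpipe).
Total head at MW-2: h = 67.35 m.
Δh = h(MW-1) − h(MW-2) = 63.88 − 67.35 = -3.47 m.
Vertical separation Δz = 42.04 − (-17.57) = 59.61 m.
|i_v| = |Δh| / Δz = 3.47 / 59.61 = 0.0582.
Head is higher in the deep piezometer, so vertical flow is upward (discharge condition).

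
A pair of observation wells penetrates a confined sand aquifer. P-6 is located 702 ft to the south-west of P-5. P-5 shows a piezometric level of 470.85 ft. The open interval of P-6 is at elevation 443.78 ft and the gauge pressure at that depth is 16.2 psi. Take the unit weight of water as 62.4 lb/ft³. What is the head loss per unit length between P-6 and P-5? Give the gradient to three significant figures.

Total head at P-5: h = 470.85 ft (water level in the piezometer is the total head).
Pressure head at P-6: ψ = 144·P/γ = 144 × 16.2 / 62.4 = 37.38 ft.
Total head at P-6: h = z + ψ = 443.78 + 37.38 = 481.16 ft.
Head difference: h(P-5) − h(P-6) = 470.85 − 481.16 = -10.31 ft.
Hydraulic gradient: i = |Δh| / L = 10.31 / 702 = 0.0147.

i ≈ 0.0147 ft/ft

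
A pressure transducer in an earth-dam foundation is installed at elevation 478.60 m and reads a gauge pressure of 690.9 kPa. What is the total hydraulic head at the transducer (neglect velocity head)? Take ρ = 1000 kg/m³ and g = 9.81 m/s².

h ≈ 549.03 m

ψ = P/(ρg) = 690.9×1000 / (1000 × 9.81) = 70.43 m.
h = z + ψ = 478.60 + 70.43 = 549.03 m.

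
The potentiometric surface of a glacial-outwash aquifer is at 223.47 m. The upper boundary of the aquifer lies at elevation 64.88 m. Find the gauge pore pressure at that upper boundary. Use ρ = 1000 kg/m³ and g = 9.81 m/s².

Pressure head at the aquifer top: ψ = h − z = 223.47 − 64.88 = 158.59 m.
P = ρgψ = 1000 × 9.81 × 158.59 = 1555768 Pa ≈ 1560 kPa.

P ≈ 1560 kPa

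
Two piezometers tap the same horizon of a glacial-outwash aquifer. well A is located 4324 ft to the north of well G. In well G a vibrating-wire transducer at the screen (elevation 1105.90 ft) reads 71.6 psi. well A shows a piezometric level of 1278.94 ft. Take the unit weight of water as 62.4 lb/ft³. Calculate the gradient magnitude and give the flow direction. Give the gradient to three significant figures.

i ≈ 0.00181; groundwater flows toward the south

Pressure head at well G: ψ = 144·P/γ = 144 × 71.6 / 62.4 = 165.23 ft.
Total head at well G: h = z + ψ = 1105.90 + 165.23 = 1271.13 ft.
Total head at well A: h = 1278.94 ft (water level in the piezometer is the total head).
Head difference: h(well G) − h(well A) = 1271.13 − 1278.94 = -7.81 ft.
Hydraulic gradient: i = |Δh| / L = 7.81 / 4324 = 0.00181.
Flow is from higher to lower head: from well A toward well G, i.e. toward the south.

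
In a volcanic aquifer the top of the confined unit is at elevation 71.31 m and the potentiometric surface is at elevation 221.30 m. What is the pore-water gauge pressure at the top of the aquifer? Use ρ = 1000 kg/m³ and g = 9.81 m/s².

P ≈ 1470 kPa

Pressure head at the aquifer top: ψ = h − z = 221.30 − 71.31 = 149.99 m.
P = ρgψ = 1000 × 9.81 × 149.99 = 1471402 Pa ≈ 1470 kPa.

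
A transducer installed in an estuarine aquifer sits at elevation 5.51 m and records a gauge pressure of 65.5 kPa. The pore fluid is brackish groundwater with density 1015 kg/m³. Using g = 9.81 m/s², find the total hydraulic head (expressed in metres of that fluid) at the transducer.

ψ = P/(ρg) = 65.5×1000 / (1015 × 9.81) = 6.58 m.
h = z + ψ = 5.51 + 6.58 = 12.09 m.

h ≈ 12.09 m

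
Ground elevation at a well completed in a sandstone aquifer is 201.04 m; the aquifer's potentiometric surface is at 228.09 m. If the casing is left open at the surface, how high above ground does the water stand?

Water rises to the potentiometric surface, so the rise above ground = 228.09 − 201.04 = 27.05 m.

≈ 27.05 m above ground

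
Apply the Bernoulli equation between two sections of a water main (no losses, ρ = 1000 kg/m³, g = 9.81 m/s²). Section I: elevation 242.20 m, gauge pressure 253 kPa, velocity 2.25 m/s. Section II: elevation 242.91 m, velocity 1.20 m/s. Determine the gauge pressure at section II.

Pressure head at I: ψ₁ = P₁/(ρg) = 253×1000 / (1000 × 9.81) = 25.79 m.
Velocity heads: v₁²/2g = 2.25²/19.62 = 0.258 m; v₂²/2g = 1.20²/19.62 = 0.073 m.
Total head H = z₁ + ψ₁ + v₁²/2g = 242.20 + 25.79 + 0.258 = 268.25 m.
ψ₂ = H − z₂ − v₂²/2g = 268.25 − 242.91 − 0.073 = 25.27 m.
P₂ = ρgψ₂ = 1000 × 9.81 × 25.27 ≈ 248 kPa.

P₂ ≈ 248 kPa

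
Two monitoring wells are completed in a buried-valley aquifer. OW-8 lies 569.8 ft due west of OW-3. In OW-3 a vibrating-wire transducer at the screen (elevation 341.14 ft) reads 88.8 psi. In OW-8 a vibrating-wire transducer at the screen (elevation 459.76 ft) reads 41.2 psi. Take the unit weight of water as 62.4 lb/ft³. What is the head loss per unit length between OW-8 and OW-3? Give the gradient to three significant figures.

i ≈ 0.0154 ft/ft

Pressure head at OW-3: ψ = 144·P/γ = 144 × 88.8 / 62.4 = 204.92 ft.
Total head at OW-3: h = z + ψ = 341.14 + 204.92 = 546.06 ft.
Pressure head at OW-8: ψ = 144·P/γ = 144 × 41.2 / 62.4 = 95.08 ft.
Total head at OW-8: h = z + ψ = 459.76 + 95.08 = 554.84 ft.
Head difference: h(OW-3) − h(OW-8) = 546.06 − 554.84 = -8.78 ft.
Hydraulic gradient: i = |Δh| / L = 8.78 / 569.8 = 0.0154.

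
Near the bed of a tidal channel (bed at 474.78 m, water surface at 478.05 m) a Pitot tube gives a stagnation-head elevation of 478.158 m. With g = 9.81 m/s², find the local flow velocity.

Near the bed, under hydrostatic conditions, the piezometric head (z + ψ) equals the free-surface elevation, 478.05 m.
Velocity head = total − piezometric = 478.158 − 478.05 = 0.108 m.
v = √(2g·h_v) = √(2 × 9.81 × 0.108) = 1.46 m/s.

v ≈ 1.46 m/s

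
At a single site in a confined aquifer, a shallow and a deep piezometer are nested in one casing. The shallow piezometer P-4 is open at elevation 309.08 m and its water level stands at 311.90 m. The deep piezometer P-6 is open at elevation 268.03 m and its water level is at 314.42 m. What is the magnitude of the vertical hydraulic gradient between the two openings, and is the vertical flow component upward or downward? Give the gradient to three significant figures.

|i_v| ≈ 0.0614; vertical flow is upward

Total head at P-4: h = 311.90 m (water level in the standpipe).
Total head at P-6: h = 314.42 m.
Δh = h(P-4) − h(P-6) = 311.90 − 314.42 = -2.52 m.
Vertical separation Δz = 309.08 − 268.03 = 41.05 m.
|i_v| = |Δh| / Δz = 2.52 / 41.05 = 0.0614.
Head is higher in the deep piezometer, so vertical flow is upward (discharge condition).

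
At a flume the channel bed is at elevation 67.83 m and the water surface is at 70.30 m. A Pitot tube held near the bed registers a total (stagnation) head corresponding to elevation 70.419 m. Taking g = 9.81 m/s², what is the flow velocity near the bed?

v ≈ 1.53 m/s

Near the bed, under hydrostatic conditions, the piezometric head (z + ψ) equals the free-surface elevation, 70.30 m.
Velocity head = total − piezometric = 70.419 − 70.30 = 0.119 m.
v = √(2g·h_v) = √(2 × 9.81 × 0.119) = 1.53 m/s.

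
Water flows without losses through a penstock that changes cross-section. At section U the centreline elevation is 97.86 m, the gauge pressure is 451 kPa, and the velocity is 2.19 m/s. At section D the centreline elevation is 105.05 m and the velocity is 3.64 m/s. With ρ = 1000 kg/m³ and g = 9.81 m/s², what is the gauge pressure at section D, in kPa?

Pressure head at U: ψ₁ = P₁/(ρg) = 451×1000 / (1000 × 9.81) = 45.97 m.
Velocity heads: v₁²/2g = 2.19²/19.62 = 0.244 m; v₂²/2g = 3.64²/19.62 = 0.675 m.
Total head H = z₁ + ψ₁ + v₁²/2g = 97.86 + 45.97 + 0.244 = 144.07 m.
ψ₂ = H − z₂ − v₂²/2g = 144.07 − 105.05 − 0.675 = 38.34 m.
P₂ = ρgψ₂ = 1000 × 9.81 × 38.34 ≈ 376 kPa.

P₂ ≈ 376 kPa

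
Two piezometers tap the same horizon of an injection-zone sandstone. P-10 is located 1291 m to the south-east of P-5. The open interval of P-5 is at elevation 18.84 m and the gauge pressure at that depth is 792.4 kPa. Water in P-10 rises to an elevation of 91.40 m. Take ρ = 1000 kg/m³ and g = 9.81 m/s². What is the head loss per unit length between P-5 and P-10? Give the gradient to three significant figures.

Pressure head at P-5: ψ = P/(ρg) = 792.4×1000 / (1000 × 9.81) = 80.77 m.
Total head at P-5: h = z + ψ = 18.84 + 80.77 = 99.61 m.
Total head at P-10: h = 91.40 m (water level in the piezometer is the total head).
Head difference: h(P-5) − h(P-10) = 99.61 − 91.40 = 8.21 m.
Hydraulic gradient: i = |Δh| / L = 8.21 / 1291 = 0.00636.

i ≈ 0.00636 m/m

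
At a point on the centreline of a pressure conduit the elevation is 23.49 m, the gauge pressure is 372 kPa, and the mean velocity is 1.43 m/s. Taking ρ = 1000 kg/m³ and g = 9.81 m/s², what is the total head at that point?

h ≈ 61.51 m

Pressure head ψ = P/(ρg) = 372×1000 / (1000 × 9.81) = 37.92 m.
Velocity head = v²/(2g) = 1.43² / (2 × 9.81) = 0.104 m.
h = z + ψ + v²/(2g) = 23.49 + 37.92 + 0.104 = 61.51 m.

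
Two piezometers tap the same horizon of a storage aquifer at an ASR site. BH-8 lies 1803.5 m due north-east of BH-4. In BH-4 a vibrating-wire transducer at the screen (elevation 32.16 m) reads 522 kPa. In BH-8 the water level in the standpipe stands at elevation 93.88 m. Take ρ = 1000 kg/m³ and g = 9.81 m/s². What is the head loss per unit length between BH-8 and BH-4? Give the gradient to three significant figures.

i ≈ 0.00472 m/m

Pressure head at BH-4: ψ = P/(ρg) = 522×1000 / (1000 × 9.81) = 53.21 m.
Total head at BH-4: h = z + ψ = 32.16 + 53.21 = 85.37 m.
Total head at BH-8: h = 93.88 m (water level in the piezometer is the total head).
Head difference: h(BH-4) − h(BH-8) = 85.37 − 93.88 = -8.51 m.
Hydraulic gradient: i = |Δh| / L = 8.51 / 1803.5 = 0.00472.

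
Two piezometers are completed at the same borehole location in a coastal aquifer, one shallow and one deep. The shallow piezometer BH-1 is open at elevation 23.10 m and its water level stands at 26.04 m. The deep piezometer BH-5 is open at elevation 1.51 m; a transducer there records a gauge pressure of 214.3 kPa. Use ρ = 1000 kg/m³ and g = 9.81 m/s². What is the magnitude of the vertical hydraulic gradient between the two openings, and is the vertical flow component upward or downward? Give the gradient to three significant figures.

|i_v| ≈ 0.124; vertical flow is downward

Total head at BH-1: h = 26.04 m (water level in the standpipe).
Pressure head at BH-5: ψ = P/(ρg) = 214.3×1000 / (1000 × 9.81) = 21.85 m.
Total head at BH-5: h = z + ψ = 1.51 + 21.85 = 23.36 m.
Δh = h(BH-1) − h(BH-5) = 26.04 − 23.36 = 2.68 m.
Vertical separation Δz = 23.10 − 1.51 = 21.59 m.
|i_v| = |Δh| / Δz = 2.68 / 21.59 = 0.124.
Head is higher in the shallow piezometer, so vertical flow is downward (recharge condition).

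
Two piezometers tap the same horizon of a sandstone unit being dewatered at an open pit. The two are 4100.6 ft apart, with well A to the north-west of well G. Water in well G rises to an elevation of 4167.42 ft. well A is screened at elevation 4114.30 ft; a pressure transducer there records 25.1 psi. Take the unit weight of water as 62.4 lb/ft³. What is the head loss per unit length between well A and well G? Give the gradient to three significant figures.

i ≈ 0.00117 ft/ft

Total head at well G: h = 4167.42 ft (water level in the piezometer is the total head).
Pressure head at well A: ψ = 144·P/γ = 144 × 25.1 / 62.4 = 57.92 ft.
Total head at well A: h = z + ψ = 4114.30 + 57.92 = 4172.22 ft.
Head difference: h(well G) − h(well A) = 4167.42 − 4172.22 = -4.80 ft.
Hydraulic gradient: i = |Δh| / L = 4.80 / 4100.6 = 0.00117.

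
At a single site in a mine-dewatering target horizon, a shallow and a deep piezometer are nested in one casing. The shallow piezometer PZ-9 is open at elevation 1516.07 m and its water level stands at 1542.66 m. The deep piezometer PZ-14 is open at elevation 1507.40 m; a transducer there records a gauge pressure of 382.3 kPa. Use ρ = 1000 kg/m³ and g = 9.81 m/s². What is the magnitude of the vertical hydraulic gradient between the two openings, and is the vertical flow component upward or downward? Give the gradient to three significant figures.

Total head at PZ-9: h = 1542.66 m (water level in the standpipe).
Pressure head at PZ-14: ψ = P/(ρg) = 382.3×1000 / (1000 × 9.81) = 38.97 m.
Total head at PZ-14: h = z + ψ = 1507.40 + 38.97 = 1546.37 m.
Δh = h(PZ-9) − h(PZ-14) = 1542.66 − 1546.37 = -3.71 m.
Vertical separation Δz = 1516.07 − 1507.40 = 8.67 m.
|i_v| = |Δh| / Δz = 3.71 / 8.67 = 0.428.
Head is higher in the deep piezometer, so vertical flow is upward (discharge condition).

|i_v| ≈ 0.428; vertical flow is upward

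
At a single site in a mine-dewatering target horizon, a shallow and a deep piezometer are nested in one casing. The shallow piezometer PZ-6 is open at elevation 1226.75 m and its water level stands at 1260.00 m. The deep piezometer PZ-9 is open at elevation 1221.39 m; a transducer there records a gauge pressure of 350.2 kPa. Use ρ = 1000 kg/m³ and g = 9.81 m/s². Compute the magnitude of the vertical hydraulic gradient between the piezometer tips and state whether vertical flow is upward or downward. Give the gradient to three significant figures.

|i_v| ≈ 0.543; vertical flow is downward

Total head at PZ-6: h = 1260.00 m (water level in the standpipe).
Pressure head at PZ-9: ψ = P/(ρg) = 350.2×1000 / (1000 × 9.81) = 35.70 m.
Total head at PZ-9: h = z + ψ = 1221.39 + 35.70 = 1257.09 m.
Δh = h(PZ-6) − h(PZ-9) = 1260.00 − 1257.09 = 2.91 m.
Vertical separation Δz = 1226.75 − 1221.39 = 5.36 m.
|i_v| = |Δh| / Δz = 2.91 / 5.36 = 0.543.
Head is higher in the shallow piezometer, so vertical flow is downward (recharge condition).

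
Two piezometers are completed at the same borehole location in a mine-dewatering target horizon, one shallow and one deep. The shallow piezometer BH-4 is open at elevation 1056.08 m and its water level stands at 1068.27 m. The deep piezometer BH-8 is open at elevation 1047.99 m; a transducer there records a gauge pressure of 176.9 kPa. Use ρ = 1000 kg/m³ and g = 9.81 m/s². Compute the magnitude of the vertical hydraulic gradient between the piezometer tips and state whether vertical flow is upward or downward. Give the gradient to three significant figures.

Total head at BH-4: h = 1068.27 m (water level in the standpipe).
Pressure head at BH-8: ψ = P/(ρg) = 176.9×1000 / (1000 × 9.81) = 18.03 m.
Total head at BH-8: h = z + ψ = 1047.99 + 18.03 = 1066.02 m.
Δh = h(BH-4) − h(BH-8) = 1068.27 − 1066.02 = 2.25 m.
Vertical separation Δz = 1056.08 − 1047.99 = 8.09 m.
|i_v| = |Δh| / Δz = 2.25 / 8.09 = 0.278.
Head is higher in the shallow piezometer, so vertical flow is downward (recharge condition).

|i_v| ≈ 0.278; vertical flow is downward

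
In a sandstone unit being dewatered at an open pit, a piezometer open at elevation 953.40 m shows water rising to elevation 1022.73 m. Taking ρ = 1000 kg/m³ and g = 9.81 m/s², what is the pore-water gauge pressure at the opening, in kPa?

P ≈ 680 kPa

Pressure head ψ = h − z = 1022.73 − 953.40 = 69.33 m.
P = ρgψ = 1000 × 9.81 × 69.33 = 680127 Pa ≈ 680 kPa.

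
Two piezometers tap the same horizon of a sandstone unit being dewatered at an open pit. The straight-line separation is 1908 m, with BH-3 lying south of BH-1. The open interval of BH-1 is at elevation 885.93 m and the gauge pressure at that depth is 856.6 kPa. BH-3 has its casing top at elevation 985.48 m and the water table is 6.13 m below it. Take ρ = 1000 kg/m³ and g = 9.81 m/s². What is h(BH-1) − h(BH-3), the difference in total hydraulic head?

Δh ≈ -6.10 m

Pressure head at BH-1: ψ = P/(ρg) = 856.6×1000 / (1000 × 9.81) = 87.32 m.
Total head at BH-1: h = z + ψ = 885.93 + 87.32 = 973.25 m.
Total head at BH-3: h = 985.48 − 6.13 = 979.35 m.
Head difference: h(BH-1) − h(BH-3) = 973.25 − 979.35 = -6.10 m.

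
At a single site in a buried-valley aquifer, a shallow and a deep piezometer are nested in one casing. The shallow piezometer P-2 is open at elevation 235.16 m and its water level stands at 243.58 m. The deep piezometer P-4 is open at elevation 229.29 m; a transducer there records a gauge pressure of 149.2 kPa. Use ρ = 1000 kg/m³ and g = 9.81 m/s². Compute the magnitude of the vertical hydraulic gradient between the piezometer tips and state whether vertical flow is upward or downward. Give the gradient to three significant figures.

Total head at P-2: h = 243.58 m (water level in the standpipe).
Pressure head at P-4: ψ = P/(ρg) = 149.2×1000 / (1000 × 9.81) = 15.21 m.
Total head at P-4: h = z + ψ = 229.29 + 15.21 = 244.50 m.
Δh = h(P-2) − h(P-4) = 243.58 − 244.50 = -0.92 m.
Vertical separation Δz = 235.16 − 229.29 = 5.87 m.
|i_v| = |Δh| / Δz = 0.92 / 5.87 = 0.157.
Head is higher in the deep piezometer, so vertical flow is upward (discharge condition).

|i_v| ≈ 0.157; vertical flow is upward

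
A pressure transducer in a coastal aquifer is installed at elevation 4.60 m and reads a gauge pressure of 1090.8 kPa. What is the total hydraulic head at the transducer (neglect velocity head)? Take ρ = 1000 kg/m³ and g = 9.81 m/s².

ψ = P/(ρg) = 1090.8×1000 / (1000 × 9.81) = 111.19 m.
h = z + ψ = 4.60 + 111.19 = 115.79 m.

h ≈ 115.79 m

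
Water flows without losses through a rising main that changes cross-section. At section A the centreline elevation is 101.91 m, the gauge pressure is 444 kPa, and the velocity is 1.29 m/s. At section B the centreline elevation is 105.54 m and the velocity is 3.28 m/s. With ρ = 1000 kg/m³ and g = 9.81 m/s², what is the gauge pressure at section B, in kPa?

P₂ ≈ 404 kPa

Pressure head at A: ψ₁ = P₁/(ρg) = 444×1000 / (1000 × 9.81) = 45.26 m.
Velocity heads: v₁²/2g = 1.29²/19.62 = 0.085 m; v₂²/2g = 3.28²/19.62 = 0.548 m.
Total head H = z₁ + ψ₁ + v₁²/2g = 101.91 + 45.26 + 0.085 = 147.25 m.
ψ₂ = H − z₂ − v₂²/2g = 147.25 − 105.54 − 0.548 = 41.16 m.
P₂ = ρgψ₂ = 1000 × 9.81 × 41.16 ≈ 404 kPa.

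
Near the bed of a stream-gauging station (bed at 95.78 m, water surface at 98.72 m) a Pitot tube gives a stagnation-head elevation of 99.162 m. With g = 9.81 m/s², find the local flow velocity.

v ≈ 2.94 m/s

Near the bed, under hydrostatic conditions, the piezometric head (z + ψ) equals the free-surface elevation, 98.72 m.
Velocity head = total − piezometric = 99.162 − 98.72 = 0.442 m.
v = √(2g·h_v) = √(2 × 9.81 × 0.442) = 2.94 m/s.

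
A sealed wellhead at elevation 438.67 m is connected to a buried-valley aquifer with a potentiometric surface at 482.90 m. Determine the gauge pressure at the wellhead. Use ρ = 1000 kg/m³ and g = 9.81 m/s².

P ≈ 434 kPa

Head above the cap: Δh = 482.90 − 438.67 = 44.23 m.
P = ρgΔh = 1000 × 9.81 × 44.23 = 433896 Pa ≈ 434 kPa.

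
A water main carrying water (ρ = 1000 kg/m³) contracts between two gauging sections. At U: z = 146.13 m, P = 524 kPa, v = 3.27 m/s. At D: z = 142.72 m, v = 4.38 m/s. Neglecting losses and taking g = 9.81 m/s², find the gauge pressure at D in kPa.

Pressure head at U: ψ₁ = P₁/(ρg) = 524×1000 / (1000 × 9.81) = 53.41 m.
Velocity heads: v₁²/2g = 3.27²/19.62 = 0.545 m; v₂²/2g = 4.38²/19.62 = 0.978 m.
Total head H = z₁ + ψ₁ + v₁²/2g = 146.13 + 53.41 + 0.545 = 200.08 m.
ψ₂ = H − z₂ − v₂²/2g = 200.08 − 142.72 − 0.978 = 56.38 m.
P₂ = ρgψ₂ = 1000 × 9.81 × 56.38 ≈ 553 kPa.

P₂ ≈ 553 kPa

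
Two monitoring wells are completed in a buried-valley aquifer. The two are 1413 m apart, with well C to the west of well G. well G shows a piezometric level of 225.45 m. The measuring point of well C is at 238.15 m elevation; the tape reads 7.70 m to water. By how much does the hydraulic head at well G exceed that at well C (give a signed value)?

Total head at well G: h = 225.45 m (water level in the piezometer is the total head).
Total head at well C: h = 238.15 − 7.70 = 230.45 m.
Head difference: h(well G) − h(well C) = 225.45 − 230.45 = -5.00 m.

Δh ≈ -5.00 m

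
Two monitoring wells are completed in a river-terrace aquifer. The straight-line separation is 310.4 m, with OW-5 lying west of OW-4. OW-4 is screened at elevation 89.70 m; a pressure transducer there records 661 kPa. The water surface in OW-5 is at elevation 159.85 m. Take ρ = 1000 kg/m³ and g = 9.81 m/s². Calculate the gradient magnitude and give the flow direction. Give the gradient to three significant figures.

i ≈ 0.00892; groundwater flows toward the east

Pressure head at OW-4: ψ = P/(ρg) = 661×1000 / (1000 × 9.81) = 67.38 m.
Total head at OW-4: h = z + ψ = 89.70 + 67.38 = 157.08 m.
Total head at OW-5: h = 159.85 m (water level in the piezometer is the total head).
Head difference: h(OW-4) − h(OW-5) = 157.08 − 159.85 = -2.77 m.
Hydraulic gradient: i = |Δh| / L = 2.77 / 310.4 = 0.00892.
Flow is from higher to lower head: from OW-5 toward OW-4, i.e. toward the east.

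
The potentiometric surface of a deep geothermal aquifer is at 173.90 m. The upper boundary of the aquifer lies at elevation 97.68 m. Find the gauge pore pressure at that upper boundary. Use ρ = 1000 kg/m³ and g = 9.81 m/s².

P ≈ 748 kPa

Pressure head at the aquifer top: ψ = h − z = 173.90 − 97.68 = 76.22 m.
P = ρgψ = 1000 × 9.81 × 76.22 = 747718 Pa ≈ 748 kPa.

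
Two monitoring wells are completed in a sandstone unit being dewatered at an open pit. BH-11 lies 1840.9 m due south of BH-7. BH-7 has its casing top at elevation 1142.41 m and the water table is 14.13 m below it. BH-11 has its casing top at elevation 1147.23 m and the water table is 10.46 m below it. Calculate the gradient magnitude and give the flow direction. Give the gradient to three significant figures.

i ≈ 0.00461; groundwater flows toward the north

Total head at BH-7: h = 1142.41 − 14.13 = 1128.28 m.
Total head at BH-11: h = 1147.23 − 10.46 = 1136.77 m.
Head difference: h(BH-7) − h(BH-11) = 1128.28 − 1136.77 = -8.49 m.
Hydraulic gradient: i = |Δh| / L = 8.49 / 1840.9 = 0.00461.
Flow is from higher to lower head: from BH-11 toward BH-7, i.e. toward the north.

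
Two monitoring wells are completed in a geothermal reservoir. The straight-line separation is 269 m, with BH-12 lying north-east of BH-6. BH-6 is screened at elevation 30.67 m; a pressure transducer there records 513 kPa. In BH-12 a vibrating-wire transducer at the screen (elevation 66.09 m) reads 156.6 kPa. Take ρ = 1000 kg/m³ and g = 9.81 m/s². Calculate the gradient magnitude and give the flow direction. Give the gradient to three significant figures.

i ≈ 0.00338; groundwater flows toward the north-east

Pressure head at BH-6: ψ = P/(ρg) = 513×1000 / (1000 × 9.81) = 52.29 m.
Total head at BH-6: h = z + ψ = 30.67 + 52.29 = 82.96 m.
Pressure head at BH-12: ψ = P/(ρg) = 156.6×1000 / (1000 × 9.81) = 15.96 m.
Total head at BH-12: h = z + ψ = 66.09 + 15.96 = 82.05 m.
Head difference: h(BH-6) − h(BH-12) = 82.96 − 82.05 = 0.91 m.
Hydraulic gradient: i = |Δh| / L = 0.91 / 269 = 0.00338.
Flow is from higher to lower head: from BH-6 toward BH-12, i.e. toward the north-east.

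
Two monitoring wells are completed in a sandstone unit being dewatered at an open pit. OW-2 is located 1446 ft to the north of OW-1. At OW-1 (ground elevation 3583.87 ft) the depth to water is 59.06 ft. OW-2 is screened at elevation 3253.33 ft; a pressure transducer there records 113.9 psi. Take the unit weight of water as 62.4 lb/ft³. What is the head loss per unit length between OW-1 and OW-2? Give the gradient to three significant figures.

Total head at OW-1: h = 3583.87 − 59.06 = 3524.81 ft.
Pressure head at OW-2: ψ = 144·P/γ = 144 × 113.9 / 62.4 = 262.85 ft.
Total head at OW-2: h = z + ψ = 3253.33 + 262.85 = 3516.18 ft.
Head difference: h(OW-1) − h(OW-2) = 3524.81 − 3516.18 = 8.63 ft.
Hydraulic gradient: i = |Δh| / L = 8.63 / 1446 = 0.00597.

i ≈ 0.00597 ft/ft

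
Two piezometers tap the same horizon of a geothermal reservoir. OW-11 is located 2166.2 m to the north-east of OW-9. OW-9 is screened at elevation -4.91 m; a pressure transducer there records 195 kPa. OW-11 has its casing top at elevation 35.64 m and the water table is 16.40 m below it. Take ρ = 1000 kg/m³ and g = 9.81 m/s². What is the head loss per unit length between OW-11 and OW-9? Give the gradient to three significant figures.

i ≈ 0.00197 m/m

Pressure head at OW-9: ψ = P/(ρg) = 195×1000 / (1000 × 9.81) = 19.88 m.
Total head at OW-9: h = z + ψ = -4.91 + 19.88 = 14.97 m.
Total head at OW-11: h = 35.64 − 16.40 = 19.24 m.
Head difference: h(OW-9) − h(OW-11) = 14.97 − 19.24 = -4.27 m.
Hydraulic gradient: i = |Δh| / L = 4.27 / 2166.2 = 0.00197.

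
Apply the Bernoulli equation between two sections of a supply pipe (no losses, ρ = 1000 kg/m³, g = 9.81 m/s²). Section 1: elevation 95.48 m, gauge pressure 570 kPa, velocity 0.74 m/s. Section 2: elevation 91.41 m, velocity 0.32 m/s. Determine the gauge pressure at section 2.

Pressure head at 1: ψ₁ = P₁/(ρg) = 570×1000 / (1000 × 9.81) = 58.10 m.
Velocity heads: v₁²/2g = 0.74²/19.62 = 0.028 m; v₂²/2g = 0.32²/19.62 = 0.005 m.
Total head H = z₁ + ψ₁ + v₁²/2g = 95.48 + 58.10 + 0.028 = 153.61 m.
ψ₂ = H − z₂ − v₂²/2g = 153.61 − 91.41 − 0.005 = 62.20 m.
P₂ = ρgψ₂ = 1000 × 9.81 × 62.20 ≈ 610 kPa.

P₂ ≈ 610 kPa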